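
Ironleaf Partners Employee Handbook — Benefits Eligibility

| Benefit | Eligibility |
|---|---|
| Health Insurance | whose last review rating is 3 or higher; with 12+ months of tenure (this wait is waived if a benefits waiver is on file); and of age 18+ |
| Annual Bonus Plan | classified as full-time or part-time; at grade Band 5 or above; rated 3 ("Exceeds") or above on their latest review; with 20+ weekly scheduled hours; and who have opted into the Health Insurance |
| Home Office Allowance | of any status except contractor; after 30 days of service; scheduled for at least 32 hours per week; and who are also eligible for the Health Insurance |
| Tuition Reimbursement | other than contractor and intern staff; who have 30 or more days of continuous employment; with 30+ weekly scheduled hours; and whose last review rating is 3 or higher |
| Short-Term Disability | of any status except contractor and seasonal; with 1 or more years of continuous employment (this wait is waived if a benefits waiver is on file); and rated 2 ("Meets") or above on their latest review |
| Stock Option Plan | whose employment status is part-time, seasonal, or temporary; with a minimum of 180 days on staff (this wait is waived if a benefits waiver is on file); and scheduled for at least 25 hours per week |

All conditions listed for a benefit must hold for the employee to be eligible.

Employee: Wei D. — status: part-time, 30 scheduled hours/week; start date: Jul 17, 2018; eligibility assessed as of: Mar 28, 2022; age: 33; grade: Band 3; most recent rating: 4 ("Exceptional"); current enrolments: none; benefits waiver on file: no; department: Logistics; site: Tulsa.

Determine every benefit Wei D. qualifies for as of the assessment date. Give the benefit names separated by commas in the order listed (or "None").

Health Insurance, Tuition Reimbursement, Short-Term Disability, Stock Option Plan

Service from Jul 17, 2018 to Mar 28, 2022: 1350 days.
Health Insurance — rating 4 ≥ 3 ✓; no waiver, service 1350 days ≥ 12 months (≈360 days) ✓; age 33 ≥ 18 ✓ → eligible.
Annual Bonus Plan — status part-time ✓; grade Band 3 < Band 5 ✗ → not eligible.
Home Office Allowance — status part-time ✓ (not excluded); service 1350 days ≥ 30 days ✓; 30 hrs/wk < 32 ✗ → not eligible.
Tuition Reimbursement — status part-time ✓ (not excluded); service 1350 days ≥ 30 days ✓; 30 hrs/wk ≥ 30 ✓; rating 4 ≥ 3 ✓ → eligible.
Short-Term Disability — status part-time ✓ (not excluded); no waiver, service 1350 days ≥ 1 year (≈365 days) ✓; rating 4 ≥ 2 ✓ → eligible.
Stock Option Plan — status part-time ✓; no waiver, service 1350 days ≥ 180 days ✓; 30 hrs/wk ≥ 25 ✓ → eligible.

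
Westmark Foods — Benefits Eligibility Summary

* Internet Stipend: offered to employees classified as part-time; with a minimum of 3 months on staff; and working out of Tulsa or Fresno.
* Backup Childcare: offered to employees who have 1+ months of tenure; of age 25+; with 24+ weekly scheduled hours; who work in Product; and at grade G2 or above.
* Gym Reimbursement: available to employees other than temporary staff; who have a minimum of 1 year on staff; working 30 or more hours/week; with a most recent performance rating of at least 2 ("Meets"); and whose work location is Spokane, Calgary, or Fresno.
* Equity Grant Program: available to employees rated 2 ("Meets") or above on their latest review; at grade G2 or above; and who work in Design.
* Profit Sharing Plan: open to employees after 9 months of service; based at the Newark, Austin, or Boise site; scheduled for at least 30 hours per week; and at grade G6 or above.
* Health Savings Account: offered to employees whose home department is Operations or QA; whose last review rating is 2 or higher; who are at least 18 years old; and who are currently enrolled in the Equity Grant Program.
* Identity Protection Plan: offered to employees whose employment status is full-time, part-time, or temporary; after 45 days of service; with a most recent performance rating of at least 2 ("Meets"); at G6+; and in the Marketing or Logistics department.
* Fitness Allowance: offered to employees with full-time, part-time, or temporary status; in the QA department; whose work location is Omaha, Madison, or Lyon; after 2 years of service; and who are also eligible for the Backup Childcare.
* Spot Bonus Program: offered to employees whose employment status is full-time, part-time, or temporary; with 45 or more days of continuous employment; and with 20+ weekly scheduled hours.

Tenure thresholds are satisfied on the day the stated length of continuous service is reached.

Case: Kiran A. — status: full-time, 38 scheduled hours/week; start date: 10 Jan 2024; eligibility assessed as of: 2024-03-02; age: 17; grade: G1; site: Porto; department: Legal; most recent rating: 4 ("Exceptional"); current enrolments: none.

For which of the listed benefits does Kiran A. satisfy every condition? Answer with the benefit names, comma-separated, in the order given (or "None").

Service from 10 Jan 2024 to 2024-03-02: 52 days.
Internet Stipend — status full-time ✗ (requires part-time) → not eligible.
Backup Childcare — service 52 days ≥ 1 month (≈30 days) ✓; age 17 < 25 ✗ → not eligible.
Gym Reimbursement — status full-time ✓ (not excluded); service 52 days < 1 year (≈365 days) ✗ → not eligible.
Equity Grant Program — rating 4 ≥ 2 ✓; grade G1 < G2 ✗ → not eligible.
Profit Sharing Plan — service 52 days < 9 months (≈270 days) ✗ → not eligible.
Health Savings Account — dept Legal ✗ → not eligible.
Identity Protection Plan — status full-time ✓; service 52 days ≥ 45 days ✓; rating 4 ≥ 2 ✓; grade G1 < G6 ✗ → not eligible.
Fitness Allowance — status full-time ✓; dept Legal ✗ → not eligible.
Spot Bonus Program — status full-time ✓; service 52 days ≥ 45 days ✓; 38 hrs/wk ≥ 20 ✓ → eligible.

Spot Bonus Program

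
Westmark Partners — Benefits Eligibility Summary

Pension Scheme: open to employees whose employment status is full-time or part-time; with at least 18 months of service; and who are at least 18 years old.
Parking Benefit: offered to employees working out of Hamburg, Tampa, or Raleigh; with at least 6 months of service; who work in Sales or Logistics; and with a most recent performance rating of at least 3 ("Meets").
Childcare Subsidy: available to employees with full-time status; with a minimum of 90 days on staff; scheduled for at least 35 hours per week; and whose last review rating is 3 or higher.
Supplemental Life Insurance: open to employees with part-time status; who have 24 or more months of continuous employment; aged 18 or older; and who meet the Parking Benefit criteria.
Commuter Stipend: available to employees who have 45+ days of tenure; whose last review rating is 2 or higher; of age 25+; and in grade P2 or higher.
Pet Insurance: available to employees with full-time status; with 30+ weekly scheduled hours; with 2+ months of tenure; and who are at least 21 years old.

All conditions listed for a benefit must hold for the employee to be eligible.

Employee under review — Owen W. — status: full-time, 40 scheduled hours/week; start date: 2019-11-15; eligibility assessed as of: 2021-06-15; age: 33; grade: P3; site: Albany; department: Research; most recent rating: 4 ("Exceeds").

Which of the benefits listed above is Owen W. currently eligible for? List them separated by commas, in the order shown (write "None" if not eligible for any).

Service from 2019-11-15 to 2021-06-15: 578 days.
Pension Scheme — status full-time ✓; service 578 days ≥ 18 months (≈540 days) ✓; age 33 ≥ 18 ✓ → eligible.
Parking Benefit — site Albany ✗ (not Hamburg, Tampa, or Raleigh) → not eligible.
Childcare Subsidy — status full-time ✓; service 578 days ≥ 90 days ✓; 40 hrs/wk ≥ 35 ✓; rating 4 ≥ 3 ✓ → eligible.
Supplemental Life Insurance — status full-time ✗ (requires part-time) → not eligible.
Commuter Stipend — service 578 days ≥ 45 days ✓; rating 4 ≥ 2 ✓; age 33 ≥ 25 ✓; grade P3 ≥ P2 ✓ → eligible.
Pet Insurance — status full-time ✓; 40 hrs/wk ≥ 30 ✓; service 578 days ≥ 2 months (≈60 days) ✓; age 33 ≥ 21 ✓ → eligible.

Pension Scheme, Childcare Subsidy, Commuter Stipend, Pet Insurance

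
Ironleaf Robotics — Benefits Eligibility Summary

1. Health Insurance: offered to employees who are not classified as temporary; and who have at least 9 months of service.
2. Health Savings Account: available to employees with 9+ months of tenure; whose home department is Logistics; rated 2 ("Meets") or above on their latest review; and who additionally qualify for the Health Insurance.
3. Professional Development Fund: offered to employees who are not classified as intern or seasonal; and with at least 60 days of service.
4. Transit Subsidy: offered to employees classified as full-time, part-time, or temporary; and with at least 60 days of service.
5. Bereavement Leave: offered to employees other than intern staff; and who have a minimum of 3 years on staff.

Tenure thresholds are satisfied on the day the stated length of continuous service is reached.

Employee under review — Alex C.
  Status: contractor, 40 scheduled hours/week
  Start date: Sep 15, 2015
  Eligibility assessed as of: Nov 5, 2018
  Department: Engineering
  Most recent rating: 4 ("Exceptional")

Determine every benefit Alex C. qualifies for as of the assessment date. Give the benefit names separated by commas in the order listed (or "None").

Service from Sep 15, 2015 to Nov 5, 2018: 1147 days.
Health Insurance — status contractor ✓ (not excluded); service 1147 days ≥ 9 months (≈270 days) ✓ → eligible.
Health Savings Account — service 1147 days ≥ 9 months (≈270 days) ✓; dept Engineering ✗ → not eligible.
Professional Development Fund — status contractor ✓ (not excluded); service 1147 days ≥ 60 days ✓ → eligible.
Transit Subsidy — status contractor ✗ (requires full-time, part-time, or temporary) → not eligible.
Bereavement Leave — status contractor ✓ (not excluded); service 1147 days ≥ 3 years (≈1095 days) ✓ → eligible.

Health Insurance, Professional Development Fund, Bereavement Leave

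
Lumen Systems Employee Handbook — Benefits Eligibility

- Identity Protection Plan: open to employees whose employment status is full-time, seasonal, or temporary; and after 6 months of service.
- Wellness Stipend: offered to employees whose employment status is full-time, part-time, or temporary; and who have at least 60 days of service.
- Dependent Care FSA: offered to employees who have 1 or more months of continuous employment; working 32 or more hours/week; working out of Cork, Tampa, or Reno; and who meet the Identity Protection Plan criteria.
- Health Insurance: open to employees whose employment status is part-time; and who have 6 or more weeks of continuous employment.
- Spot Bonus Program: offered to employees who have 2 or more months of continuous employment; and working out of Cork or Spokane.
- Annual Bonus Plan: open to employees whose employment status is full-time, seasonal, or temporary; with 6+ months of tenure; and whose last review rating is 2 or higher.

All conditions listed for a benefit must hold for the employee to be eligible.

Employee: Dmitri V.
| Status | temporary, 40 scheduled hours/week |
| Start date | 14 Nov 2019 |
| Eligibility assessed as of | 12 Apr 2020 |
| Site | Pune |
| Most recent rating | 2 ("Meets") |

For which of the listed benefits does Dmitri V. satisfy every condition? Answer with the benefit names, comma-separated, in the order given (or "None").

Wellness Stipend

Service from 14 Nov 2019 to 12 Apr 2020: 150 days.
Identity Protection Plan — status temporary ✓; service 150 days < 6 months (≈180 days) ✗ → not eligible.
Wellness Stipend — status temporary ✓; service 150 days ≥ 60 days ✓ → eligible.
Dependent Care FSA — service 150 days ≥ 1 month (≈30 days) ✓; 40 hrs/wk ≥ 32 ✓; site Pune ✗ (not Cork, Tampa, or Reno) → not eligible.
Health Insurance — status temporary ✗ (requires part-time) → not eligible.
Spot Bonus Program — service 150 days ≥ 2 months (≈60 days) ✓; site Pune ✗ (not Cork or Spokane) → not eligible.
Annual Bonus Plan — status temporary ✓; service 150 days < 6 months (≈180 days) ✗ → not eligible.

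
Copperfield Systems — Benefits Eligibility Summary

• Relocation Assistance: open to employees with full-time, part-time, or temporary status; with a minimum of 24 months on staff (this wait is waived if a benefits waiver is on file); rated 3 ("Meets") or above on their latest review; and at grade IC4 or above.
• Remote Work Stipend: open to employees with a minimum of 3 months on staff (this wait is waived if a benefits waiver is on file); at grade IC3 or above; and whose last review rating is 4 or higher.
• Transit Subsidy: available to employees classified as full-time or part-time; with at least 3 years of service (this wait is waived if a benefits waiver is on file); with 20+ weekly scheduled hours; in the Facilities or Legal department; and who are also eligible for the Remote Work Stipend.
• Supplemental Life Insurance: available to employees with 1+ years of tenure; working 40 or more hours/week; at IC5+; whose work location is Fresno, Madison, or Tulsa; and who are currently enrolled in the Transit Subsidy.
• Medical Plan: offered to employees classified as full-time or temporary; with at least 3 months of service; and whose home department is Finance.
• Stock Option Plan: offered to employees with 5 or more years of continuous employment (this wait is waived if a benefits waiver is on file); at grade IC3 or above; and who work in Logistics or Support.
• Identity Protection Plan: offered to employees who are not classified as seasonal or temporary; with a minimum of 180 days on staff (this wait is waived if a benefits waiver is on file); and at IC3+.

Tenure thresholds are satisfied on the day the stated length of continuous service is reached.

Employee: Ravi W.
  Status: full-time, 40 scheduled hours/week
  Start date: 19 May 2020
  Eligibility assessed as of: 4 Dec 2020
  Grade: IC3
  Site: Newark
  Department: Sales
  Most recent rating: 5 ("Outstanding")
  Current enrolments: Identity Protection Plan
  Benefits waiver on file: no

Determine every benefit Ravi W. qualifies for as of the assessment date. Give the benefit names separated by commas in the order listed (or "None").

Service from 19 May 2020 to 4 Dec 2020: 199 days.
Relocation Assistance — status full-time ✓; no waiver, service 199 days < 24 months (≈720 days) ✗ → not eligible.
Remote Work Stipend — no waiver, service 199 days ≥ 3 months (≈90 days) ✓; grade IC3 ≥ IC3 ✓; rating 5 ≥ 4 ✓ → eligible.
Transit Subsidy — status full-time ✓; no waiver, service 199 days < 3 years (≈1095 days) ✗ → not eligible.
Supplemental Life Insurance — service 199 days < 1 year (≈365 days) ✗ → not eligible.
Medical Plan — status full-time ✓; service 199 days ≥ 3 months (≈90 days) ✓; dept Sales ✗ → not eligible.
Stock Option Plan — no waiver, service 199 days < 5 years (≈1825 days) ✗ → not eligible.
Identity Protection Plan — status full-time ✓ (not excluded); no waiver, service 199 days ≥ 180 days ✓; grade IC3 ≥ IC3 ✓ → eligible.

Remote Work Stipend, Identity Protection Plan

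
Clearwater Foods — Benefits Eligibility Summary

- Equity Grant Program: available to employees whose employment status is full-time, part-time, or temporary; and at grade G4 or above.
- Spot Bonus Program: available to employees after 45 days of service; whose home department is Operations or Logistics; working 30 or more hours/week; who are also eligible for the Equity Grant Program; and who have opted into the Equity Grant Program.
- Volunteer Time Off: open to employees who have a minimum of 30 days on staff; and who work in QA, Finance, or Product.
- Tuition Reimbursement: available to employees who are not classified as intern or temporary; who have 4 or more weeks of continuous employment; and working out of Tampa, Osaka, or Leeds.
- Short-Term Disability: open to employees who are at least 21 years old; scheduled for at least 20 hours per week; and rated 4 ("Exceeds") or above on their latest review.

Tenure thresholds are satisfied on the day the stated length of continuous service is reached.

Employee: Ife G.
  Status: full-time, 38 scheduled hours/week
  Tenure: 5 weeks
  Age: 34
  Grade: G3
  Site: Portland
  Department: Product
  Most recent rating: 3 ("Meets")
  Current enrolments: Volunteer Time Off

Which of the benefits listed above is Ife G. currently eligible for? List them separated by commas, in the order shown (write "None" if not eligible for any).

Equity Grant Program — status full-time ✓; grade G3 < G4 ✗ → not eligible.
Spot Bonus Program — service 5 weeks < 45 days ✗ → not eligible.
Volunteer Time Off — service 5 weeks ≥ 30 days ✓; dept Product ✓ → eligible.
Tuition Reimbursement — status full-time ✓ (not excluded); service 5 weeks ≥ 4 weeks ✓; site Portland ✗ (not Tampa, Osaka, or Leeds) → not eligible.
Short-Term Disability — age 34 ≥ 21 ✓; 38 hrs/wk ≥ 20 ✓; rating 3 < 4 ✗ → not eligible.

Volunteer Time Off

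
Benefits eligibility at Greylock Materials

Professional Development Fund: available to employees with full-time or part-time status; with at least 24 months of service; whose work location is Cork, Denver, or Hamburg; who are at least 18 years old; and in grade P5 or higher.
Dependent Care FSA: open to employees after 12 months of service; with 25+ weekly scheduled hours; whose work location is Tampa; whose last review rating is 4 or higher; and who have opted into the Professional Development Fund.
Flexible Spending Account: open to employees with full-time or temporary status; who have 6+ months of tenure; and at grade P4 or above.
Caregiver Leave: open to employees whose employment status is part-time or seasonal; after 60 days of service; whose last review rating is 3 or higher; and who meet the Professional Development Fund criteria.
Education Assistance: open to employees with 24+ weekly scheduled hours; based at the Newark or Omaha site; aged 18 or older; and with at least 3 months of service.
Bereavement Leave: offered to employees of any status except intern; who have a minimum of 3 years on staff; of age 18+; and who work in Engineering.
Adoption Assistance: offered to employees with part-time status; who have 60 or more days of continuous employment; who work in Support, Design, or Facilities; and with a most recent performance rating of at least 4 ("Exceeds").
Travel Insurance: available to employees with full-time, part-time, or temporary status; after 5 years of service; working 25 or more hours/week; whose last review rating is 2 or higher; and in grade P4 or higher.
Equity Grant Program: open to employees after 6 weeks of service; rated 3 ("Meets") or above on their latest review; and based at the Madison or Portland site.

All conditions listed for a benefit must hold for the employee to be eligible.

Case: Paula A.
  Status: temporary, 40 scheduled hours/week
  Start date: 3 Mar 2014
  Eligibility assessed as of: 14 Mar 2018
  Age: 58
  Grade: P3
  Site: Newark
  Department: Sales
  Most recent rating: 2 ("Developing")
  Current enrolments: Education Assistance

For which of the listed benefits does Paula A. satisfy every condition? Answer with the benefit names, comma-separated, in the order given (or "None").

Service from 3 Mar 2014 to 14 Mar 2018: 1472 days.
Professional Development Fund — status temporary ✗ (requires full-time or part-time) → not eligible.
Dependent Care FSA — service 1472 days ≥ 12 months (≈360 days) ✓; 40 hrs/wk ≥ 25 ✓; site Newark ✗ (not Tampa) → not eligible.
Flexible Spending Account — status temporary ✓; service 1472 days ≥ 6 months (≈180 days) ✓; grade P3 < P4 ✗ → not eligible.
Caregiver Leave — status temporary ✗ (requires part-time or seasonal) → not eligible.
Education Assistance — 40 hrs/wk ≥ 24 ✓; site Newark ✓; age 58 ≥ 18 ✓; service 1472 days ≥ 3 months (≈90 days) ✓ → eligible.
Bereavement Leave — status temporary ✓ (not excluded); service 1472 days ≥ 3 years (≈1095 days) ✓; age 58 ≥ 18 ✓; dept Sales ✗ → not eligible.
Adoption Assistance — status temporary ✗ (requires part-time) → not eligible.
Travel Insurance — status temporary ✓; service 1472 days < 5 years (≈1825 days) ✗ → not eligible.
Equity Grant Program — service 1472 days ≥ 6 weeks (≈42 days) ✓; rating 2 < 3 ✗ → not eligible.

Education Assistance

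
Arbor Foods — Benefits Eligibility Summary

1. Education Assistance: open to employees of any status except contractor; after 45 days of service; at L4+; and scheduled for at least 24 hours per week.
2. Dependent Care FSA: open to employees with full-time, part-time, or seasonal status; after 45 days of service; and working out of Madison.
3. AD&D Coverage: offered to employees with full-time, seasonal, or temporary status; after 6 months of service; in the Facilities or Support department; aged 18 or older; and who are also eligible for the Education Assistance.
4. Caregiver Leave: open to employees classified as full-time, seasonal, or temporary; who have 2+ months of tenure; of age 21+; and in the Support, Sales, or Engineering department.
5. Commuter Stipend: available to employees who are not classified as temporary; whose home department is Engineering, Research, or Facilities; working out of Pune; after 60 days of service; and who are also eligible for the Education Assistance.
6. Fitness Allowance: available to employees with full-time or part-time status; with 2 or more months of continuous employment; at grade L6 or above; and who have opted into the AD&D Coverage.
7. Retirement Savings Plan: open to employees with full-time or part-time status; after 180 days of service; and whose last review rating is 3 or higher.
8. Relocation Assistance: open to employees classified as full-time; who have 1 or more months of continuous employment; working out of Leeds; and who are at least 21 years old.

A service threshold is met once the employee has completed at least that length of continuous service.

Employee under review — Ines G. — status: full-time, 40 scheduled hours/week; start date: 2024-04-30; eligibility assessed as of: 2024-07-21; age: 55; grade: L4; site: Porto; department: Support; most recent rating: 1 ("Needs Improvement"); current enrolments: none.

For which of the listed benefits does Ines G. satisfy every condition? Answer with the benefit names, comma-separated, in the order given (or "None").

Service from 2024-04-30 to 2024-07-21: 82 days.
Education Assistance — status full-time ✓ (not excluded); service 82 days ≥ 45 days ✓; grade L4 ≥ L4 ✓; 40 hrs/wk ≥ 24 ✓ → eligible.
Dependent Care FSA — status full-time ✓; service 82 days ≥ 45 days ✓; site Porto ✗ (not Madison) → not eligible.
AD&D Coverage — status full-time ✓; service 82 days < 6 months (≈180 days) ✗ → not eligible.
Caregiver Leave — status full-time ✓; service 82 days ≥ 2 months (≈60 days) ✓; age 55 ≥ 21 ✓; dept Support ✓ → eligible.
Commuter Stipend — status full-time ✓ (not excluded); dept Support ✗ → not eligible.
Fitness Allowance — status full-time ✓; service 82 days ≥ 2 months (≈60 days) ✓; grade L4 < L6 ✗ → not eligible.
Retirement Savings Plan — status full-time ✓; service 82 days < 180 days ✗ → not eligible.
Relocation Assistance — status full-time ✓; service 82 days ≥ 1 month (≈30 days) ✓; site Porto ✗ (not Leeds) → not eligible.

Education Assistance, Caregiver Leave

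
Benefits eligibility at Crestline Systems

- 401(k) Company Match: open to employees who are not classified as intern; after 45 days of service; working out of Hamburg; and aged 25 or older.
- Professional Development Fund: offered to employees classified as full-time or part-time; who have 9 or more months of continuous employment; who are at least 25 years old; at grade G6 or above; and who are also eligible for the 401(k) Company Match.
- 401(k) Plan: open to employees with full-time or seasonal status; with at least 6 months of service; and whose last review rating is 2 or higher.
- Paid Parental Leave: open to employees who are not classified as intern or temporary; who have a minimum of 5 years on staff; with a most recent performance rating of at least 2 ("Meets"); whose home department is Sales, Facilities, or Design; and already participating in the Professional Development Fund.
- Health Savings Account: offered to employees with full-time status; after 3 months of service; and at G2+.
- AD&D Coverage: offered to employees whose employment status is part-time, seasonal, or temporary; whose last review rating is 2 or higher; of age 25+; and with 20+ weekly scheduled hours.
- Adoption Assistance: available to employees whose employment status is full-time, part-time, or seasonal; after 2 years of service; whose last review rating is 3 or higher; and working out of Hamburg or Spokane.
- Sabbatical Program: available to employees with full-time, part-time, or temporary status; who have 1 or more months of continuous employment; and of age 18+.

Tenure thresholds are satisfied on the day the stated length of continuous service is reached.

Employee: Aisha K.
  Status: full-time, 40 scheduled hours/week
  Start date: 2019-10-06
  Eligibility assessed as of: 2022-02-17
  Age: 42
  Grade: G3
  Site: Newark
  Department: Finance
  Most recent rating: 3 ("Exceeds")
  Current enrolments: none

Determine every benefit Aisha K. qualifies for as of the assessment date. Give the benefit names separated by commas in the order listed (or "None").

Service from 2019-10-06 to 2022-02-17: 865 days.
401(k) Company Match — status full-time ✓ (not excluded); service 865 days ≥ 45 days ✓; site Newark ✗ (not Hamburg) → not eligible.
Professional Development Fund — status full-time ✓; service 865 days ≥ 9 months (≈270 days) ✓; age 42 ≥ 25 ✓; grade G3 < G6 ✗ → not eligible.
401(k) Plan — status full-time ✓; service 865 days ≥ 6 months (≈180 days) ✓; rating 3 ≥ 2 ✓ → eligible.
Paid Parental Leave — status full-time ✓ (not excluded); service 865 days < 5 years (≈1825 days) ✗ → not eligible.
Health Savings Account — status full-time ✓; service 865 days ≥ 3 months (≈90 days) ✓; grade G3 ≥ G2 ✓ → eligible.
AD&D Coverage — status full-time ✗ (requires part-time, seasonal, or temporary) → not eligible.
Adoption Assistance — status full-time ✓; service 865 days ≥ 2 years (≈730 days) ✓; rating 3 ≥ 3 ✓; site Newark ✗ (not Hamburg or Spokane) → not eligible.
Sabbatical Program — status full-time ✓; service 865 days ≥ 1 month (≈30 days) ✓; age 42 ≥ 18 ✓ → eligible.

401(k) Plan, Health Savings Account, Sabbatical Program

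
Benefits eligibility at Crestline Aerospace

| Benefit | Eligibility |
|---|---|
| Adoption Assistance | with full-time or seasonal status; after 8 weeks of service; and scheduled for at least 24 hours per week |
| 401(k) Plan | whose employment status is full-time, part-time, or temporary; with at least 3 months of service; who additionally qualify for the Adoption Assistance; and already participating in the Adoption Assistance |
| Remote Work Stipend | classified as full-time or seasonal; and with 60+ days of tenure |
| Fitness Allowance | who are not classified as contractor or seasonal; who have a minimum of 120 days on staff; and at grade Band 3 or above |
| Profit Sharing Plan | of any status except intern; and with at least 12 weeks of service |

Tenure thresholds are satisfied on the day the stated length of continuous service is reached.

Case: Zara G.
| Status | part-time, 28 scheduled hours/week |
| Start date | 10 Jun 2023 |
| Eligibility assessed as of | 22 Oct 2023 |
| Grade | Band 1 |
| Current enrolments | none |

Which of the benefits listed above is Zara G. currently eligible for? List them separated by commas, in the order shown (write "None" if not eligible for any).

Profit Sharing Plan

Service from 10 Jun 2023 to 22 Oct 2023: 134 days.
Adoption Assistance — status part-time ✗ (requires full-time or seasonal) → not eligible.
401(k) Plan — status part-time ✓; service 134 days ≥ 3 months (≈90 days) ✓; not eligible for Adoption Assistance ✗ → not eligible.
Remote Work Stipend — status part-time ✗ (requires full-time or seasonal) → not eligible.
Fitness Allowance — status part-time ✓ (not excluded); service 134 days ≥ 120 days ✓; grade Band 1 < Band 3 ✗ → not eligible.
Profit Sharing Plan — status part-time ✓ (not excluded); service 134 days ≥ 12 weeks (≈84 days) ✓ → eligible.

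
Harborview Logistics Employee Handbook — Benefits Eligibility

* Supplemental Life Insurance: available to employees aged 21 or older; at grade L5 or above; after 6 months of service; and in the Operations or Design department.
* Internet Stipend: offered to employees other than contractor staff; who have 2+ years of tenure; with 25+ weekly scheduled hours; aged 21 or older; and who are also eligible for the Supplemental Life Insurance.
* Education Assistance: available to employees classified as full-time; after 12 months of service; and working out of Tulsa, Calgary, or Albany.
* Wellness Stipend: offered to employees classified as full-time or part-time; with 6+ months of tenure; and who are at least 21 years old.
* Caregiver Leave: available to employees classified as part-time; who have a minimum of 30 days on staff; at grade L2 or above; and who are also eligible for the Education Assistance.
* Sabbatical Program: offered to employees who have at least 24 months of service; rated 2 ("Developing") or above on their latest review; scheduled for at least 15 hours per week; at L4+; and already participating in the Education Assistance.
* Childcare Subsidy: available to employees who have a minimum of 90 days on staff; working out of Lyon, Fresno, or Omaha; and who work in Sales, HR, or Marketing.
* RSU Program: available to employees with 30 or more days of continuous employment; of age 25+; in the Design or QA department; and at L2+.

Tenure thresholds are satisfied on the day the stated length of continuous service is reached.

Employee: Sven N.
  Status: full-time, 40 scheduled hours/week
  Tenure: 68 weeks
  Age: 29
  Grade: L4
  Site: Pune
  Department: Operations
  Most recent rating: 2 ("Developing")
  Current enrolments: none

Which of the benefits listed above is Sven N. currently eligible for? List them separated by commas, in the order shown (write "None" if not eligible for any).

Wellness Stipend

Supplemental Life Insurance — age 29 ≥ 21 ✓; grade L4 < L5 ✗ → not eligible.
Internet Stipend — status full-time ✓ (not excluded); service 68 weeks < 2 years (≈730 days) ✗ → not eligible.
Education Assistance — status full-time ✓; service 68 weeks ≥ 12 months (≈360 days) ✓; site Pune ✗ (not Tulsa, Calgary, or Albany) → not eligible.
Wellness Stipend — status full-time ✓; service 68 weeks ≥ 6 months (≈180 days) ✓; age 29 ≥ 21 ✓ → eligible.
Caregiver Leave — status full-time ✗ (requires part-time) → not eligible.
Sabbatical Program — service 68 weeks < 24 months (≈720 days) ✗ → not eligible.
Childcare Subsidy — service 68 weeks ≥ 90 days ✓; site Pune ✗ (not Lyon, Fresno, or Omaha) → not eligible.
RSU Program — service 68 weeks ≥ 30 days ✓; age 29 ≥ 25 ✓; dept Operations ✗ → not eligible.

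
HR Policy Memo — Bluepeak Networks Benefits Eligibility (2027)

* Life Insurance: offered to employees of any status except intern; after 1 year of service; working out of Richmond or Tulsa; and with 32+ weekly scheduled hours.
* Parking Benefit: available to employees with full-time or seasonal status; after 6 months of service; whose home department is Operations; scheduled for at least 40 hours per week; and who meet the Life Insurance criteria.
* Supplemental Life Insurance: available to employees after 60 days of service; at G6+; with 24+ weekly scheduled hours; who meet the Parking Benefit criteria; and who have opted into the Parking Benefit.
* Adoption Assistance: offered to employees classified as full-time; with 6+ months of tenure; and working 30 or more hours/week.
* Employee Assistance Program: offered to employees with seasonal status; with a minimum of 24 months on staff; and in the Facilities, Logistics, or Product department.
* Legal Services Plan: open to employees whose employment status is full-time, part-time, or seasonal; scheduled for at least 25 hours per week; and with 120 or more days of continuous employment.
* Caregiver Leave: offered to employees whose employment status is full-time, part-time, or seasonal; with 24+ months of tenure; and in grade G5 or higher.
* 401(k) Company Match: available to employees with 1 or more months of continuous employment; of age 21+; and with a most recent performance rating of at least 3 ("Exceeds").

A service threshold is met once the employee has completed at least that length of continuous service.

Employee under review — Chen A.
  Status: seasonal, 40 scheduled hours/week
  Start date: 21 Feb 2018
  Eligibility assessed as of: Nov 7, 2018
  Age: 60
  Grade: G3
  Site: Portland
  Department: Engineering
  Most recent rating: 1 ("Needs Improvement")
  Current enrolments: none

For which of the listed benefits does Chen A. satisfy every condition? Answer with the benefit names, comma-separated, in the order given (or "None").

Legal Services Plan

Service from 21 Feb 2018 to Nov 7, 2018: 259 days.
Life Insurance — status seasonal ✓ (not excluded); service 259 days < 1 year (≈365 days) ✗ → not eligible.
Parking Benefit — status seasonal ✓; service 259 days ≥ 6 months (≈180 days) ✓; dept Engineering ✗ → not eligible.
Supplemental Life Insurance — service 259 days ≥ 60 days ✓; grade G3 < G6 ✗ → not eligible.
Adoption Assistance — status seasonal ✗ (requires full-time) → not eligible.
Employee Assistance Program — status seasonal ✓; service 259 days < 24 months (≈720 days) ✗ → not eligible.
Legal Services Plan — status seasonal ✓; 40 hrs/wk ≥ 25 ✓; service 259 days ≥ 120 days ✓ → eligible.
Caregiver Leave — status seasonal ✓; service 259 days < 24 months (≈720 days) ✗ → not eligible.
401(k) Company Match — service 259 days ≥ 1 month (≈30 days) ✓; age 60 ≥ 21 ✓; rating 1 < 3 ✗ → not eligible.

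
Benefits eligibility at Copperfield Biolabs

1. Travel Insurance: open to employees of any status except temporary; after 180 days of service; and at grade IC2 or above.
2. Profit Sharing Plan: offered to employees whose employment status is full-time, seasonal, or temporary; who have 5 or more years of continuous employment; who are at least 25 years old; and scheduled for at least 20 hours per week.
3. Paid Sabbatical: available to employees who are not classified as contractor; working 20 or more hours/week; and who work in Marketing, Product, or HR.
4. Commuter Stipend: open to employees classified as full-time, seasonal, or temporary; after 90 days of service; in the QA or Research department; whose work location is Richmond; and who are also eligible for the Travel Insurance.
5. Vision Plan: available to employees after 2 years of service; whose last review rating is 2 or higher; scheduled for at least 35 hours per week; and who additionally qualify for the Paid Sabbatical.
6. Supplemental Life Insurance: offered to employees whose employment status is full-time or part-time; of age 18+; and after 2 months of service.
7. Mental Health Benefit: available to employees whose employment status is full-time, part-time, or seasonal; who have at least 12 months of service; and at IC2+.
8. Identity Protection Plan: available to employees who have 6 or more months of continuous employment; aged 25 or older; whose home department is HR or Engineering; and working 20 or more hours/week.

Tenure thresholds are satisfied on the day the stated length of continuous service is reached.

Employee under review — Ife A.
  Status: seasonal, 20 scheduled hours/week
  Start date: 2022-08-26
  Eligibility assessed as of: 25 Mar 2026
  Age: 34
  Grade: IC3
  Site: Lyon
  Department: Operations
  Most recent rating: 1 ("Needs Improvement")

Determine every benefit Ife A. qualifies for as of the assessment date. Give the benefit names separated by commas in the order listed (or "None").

Travel Insurance, Mental Health Benefit

Service from 2022-08-26 to 25 Mar 2026: 1307 days.
Travel Insurance — status seasonal ✓ (not excluded); service 1307 days ≥ 180 days ✓; grade IC3 ≥ IC2 ✓ → eligible.
Profit Sharing Plan — status seasonal ✓; service 1307 days < 5 years (≈1825 days) ✗ → not eligible.
Paid Sabbatical — status seasonal ✓ (not excluded); 20 hrs/wk ≥ 20 ✓; dept Operations ✗ → not eligible.
Commuter Stipend — status seasonal ✓; service 1307 days ≥ 90 days ✓; dept Operations ✗ → not eligible.
Vision Plan — service 1307 days ≥ 2 years (≈730 days) ✓; rating 1 < 2 ✗ → not eligible.
Supplemental Life Insurance — status seasonal ✗ (requires full-time or part-time) → not eligible.
Mental Health Benefit — status seasonal ✓; service 1307 days ≥ 12 months (≈360 days) ✓; grade IC3 ≥ IC2 ✓ → eligible.
Identity Protection Plan — service 1307 days ≥ 6 months (≈180 days) ✓; age 34 ≥ 25 ✓; dept Operations ✗ → not eligible.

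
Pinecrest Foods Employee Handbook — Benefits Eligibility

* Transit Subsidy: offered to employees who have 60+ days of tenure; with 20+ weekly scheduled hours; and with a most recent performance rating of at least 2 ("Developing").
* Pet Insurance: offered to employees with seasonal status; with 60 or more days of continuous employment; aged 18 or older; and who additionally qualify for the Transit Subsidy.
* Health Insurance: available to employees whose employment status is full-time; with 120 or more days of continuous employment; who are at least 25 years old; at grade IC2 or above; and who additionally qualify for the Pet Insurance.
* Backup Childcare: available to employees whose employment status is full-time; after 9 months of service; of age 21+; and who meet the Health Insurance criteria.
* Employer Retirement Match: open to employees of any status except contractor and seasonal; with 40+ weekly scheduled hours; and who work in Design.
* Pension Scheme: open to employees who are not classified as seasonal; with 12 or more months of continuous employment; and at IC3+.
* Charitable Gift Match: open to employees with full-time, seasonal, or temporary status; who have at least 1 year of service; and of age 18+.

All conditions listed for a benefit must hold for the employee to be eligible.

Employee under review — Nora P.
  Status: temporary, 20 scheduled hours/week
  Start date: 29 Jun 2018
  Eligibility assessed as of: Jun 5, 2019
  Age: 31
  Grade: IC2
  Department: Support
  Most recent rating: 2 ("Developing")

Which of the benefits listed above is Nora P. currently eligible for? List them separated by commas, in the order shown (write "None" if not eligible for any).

Service from 29 Jun 2018 to Jun 5, 2019: 341 days.
Transit Subsidy — service 341 days ≥ 60 days ✓; 20 hrs/wk ≥ 20 ✓; rating 2 ≥ 2 ✓ → eligible.
Pet Insurance — status temporary ✗ (requires seasonal) → not eligible.
Health Insurance — status temporary ✗ (requires full-time) → not eligible.
Backup Childcare — status temporary ✗ (requires full-time) → not eligible.
Employer Retirement Match — status temporary ✓ (not excluded); 20 hrs/wk < 40 ✗ → not eligible.
Pension Scheme — status temporary ✓ (not excluded); service 341 days < 12 months (≈360 days) ✗ → not eligible.
Charitable Gift Match — status temporary ✓; service 341 days < 1 year (≈365 days) ✗ → not eligible.

Transit Subsidy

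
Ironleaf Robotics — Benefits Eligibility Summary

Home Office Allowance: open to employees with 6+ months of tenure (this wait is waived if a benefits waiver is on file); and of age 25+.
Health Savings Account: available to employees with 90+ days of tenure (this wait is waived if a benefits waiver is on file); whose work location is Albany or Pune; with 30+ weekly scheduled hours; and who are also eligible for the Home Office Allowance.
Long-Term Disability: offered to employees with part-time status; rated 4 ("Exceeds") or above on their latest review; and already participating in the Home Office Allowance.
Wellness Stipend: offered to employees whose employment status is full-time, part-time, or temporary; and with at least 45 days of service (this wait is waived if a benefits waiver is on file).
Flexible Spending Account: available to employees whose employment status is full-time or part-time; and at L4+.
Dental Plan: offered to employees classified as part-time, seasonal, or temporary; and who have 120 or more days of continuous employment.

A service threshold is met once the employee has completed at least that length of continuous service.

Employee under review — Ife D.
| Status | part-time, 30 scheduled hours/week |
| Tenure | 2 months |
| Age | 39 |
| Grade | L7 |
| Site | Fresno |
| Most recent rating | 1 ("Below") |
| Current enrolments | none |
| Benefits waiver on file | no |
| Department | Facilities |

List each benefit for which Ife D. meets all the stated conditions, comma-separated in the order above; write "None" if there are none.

Wellness Stipend, Flexible Spending Account

Home Office Allowance — no waiver, service 2 months < 6 months ✗ → not eligible.
Health Savings Account — no waiver, service 2 months < 90 days ✗ → not eligible.
Long-Term Disability — status part-time ✓; rating 1 < 4 ✗ → not eligible.
Wellness Stipend — status part-time ✓; no waiver, service 2 months ≥ 45 days ✓ → eligible.
Flexible Spending Account — status part-time ✓; grade L7 ≥ L4 ✓ → eligible.
Dental Plan — status part-time ✓; service 2 months < 120 days ✗ → not eligible.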